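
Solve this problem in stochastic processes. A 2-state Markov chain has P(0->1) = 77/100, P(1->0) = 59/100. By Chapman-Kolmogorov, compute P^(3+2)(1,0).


P^5 = P^3 * P^2
Computing via matrix multiplication of the transition matrix.
Entry (1,0) of P^5 = 0.4364

0.4364


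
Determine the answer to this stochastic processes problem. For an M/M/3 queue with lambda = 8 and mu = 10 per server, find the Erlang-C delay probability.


a = lambda/mu = 0.8000
rho = a/c = 0.2667
Erlang-C formula applied:
C(c,a) = 0.0520

0.0520


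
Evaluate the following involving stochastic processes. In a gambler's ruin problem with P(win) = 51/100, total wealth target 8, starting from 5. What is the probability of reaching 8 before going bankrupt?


Gambler's ruin formula:
r = q/p = 0.4900/0.5100 = 0.9608
P(win) = (1 - r^i)/(1 - r^N)
= (1 - 0.9608^5)/(1 - 0.9608^8)
= 0.6619

0.6619


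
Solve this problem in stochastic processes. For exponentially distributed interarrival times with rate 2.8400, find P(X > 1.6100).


P(X > t) = exp(-lambda * t)
= exp(-2.8400 * 1.6100)
= exp(-4.5724) = 0.0103

0.0103


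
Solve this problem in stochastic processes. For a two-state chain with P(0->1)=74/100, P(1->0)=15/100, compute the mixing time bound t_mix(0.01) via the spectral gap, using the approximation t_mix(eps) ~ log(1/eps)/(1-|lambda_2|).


lambda_2 = |1 - p01 - p10| = |1 - 0.7400 - 0.1500| = 0.1100
t_mix ~ log(1/eps)/(1 - |lambda_2|)
= log(100)/(1 - 0.1100) = 4.6052/0.8900
= 5.1743

5.1743


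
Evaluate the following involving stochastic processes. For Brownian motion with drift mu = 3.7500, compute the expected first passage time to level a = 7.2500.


Expected first passage time = a/mu
= 7.2500/3.7500
= 1.9333

1.9333


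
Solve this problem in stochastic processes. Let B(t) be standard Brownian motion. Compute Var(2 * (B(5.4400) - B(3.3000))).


Var(alpha*(B(t)-B(s))) = alpha^2 * (t-s)
= 2^2 * (5.4400 - 3.3000)
= 4 * 2.1400
= 8.5600

8.5600


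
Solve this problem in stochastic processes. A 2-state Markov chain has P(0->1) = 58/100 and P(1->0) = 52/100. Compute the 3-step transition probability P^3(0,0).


Computing P^3 by matrix multiplication.
P = [[0.4200, 0.5800], [0.5200, 0.4800]]
After raising P to the power 3:
P^3(0,0) = 0.4722

0.4722


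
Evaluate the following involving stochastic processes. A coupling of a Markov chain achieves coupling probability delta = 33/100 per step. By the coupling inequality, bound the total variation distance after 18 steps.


TV distance bound <= (1-delta)^n
= (1 - 0.3300)^18
= 0.6700^18
= 7.4020e-04

7.4020e-04


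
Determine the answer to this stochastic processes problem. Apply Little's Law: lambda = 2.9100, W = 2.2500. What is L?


Little's Law: L = lambda * W
= 2.9100 * 2.2500
= 6.5475

6.5475


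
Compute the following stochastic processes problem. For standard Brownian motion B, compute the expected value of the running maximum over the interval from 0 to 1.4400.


E(max B(s)) = sqrt(2t/pi)
= sqrt(2*1.4400/pi)
= sqrt(0.9167)
= 0.9575

0.9575


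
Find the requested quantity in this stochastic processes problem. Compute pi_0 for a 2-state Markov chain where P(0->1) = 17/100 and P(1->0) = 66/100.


Stationary distribution: pi_0 = p10/(p01+p10), pi_1 = p01/(p01+p10)
p01 = 0.1700, p10 = 0.6600
pi_0 = 0.7952

0.7952


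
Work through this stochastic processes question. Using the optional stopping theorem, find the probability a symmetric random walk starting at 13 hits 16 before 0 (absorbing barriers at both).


By optional stopping theorem: E(M at tau) = M(0) = 13
P(hit 16)*16 + P(hit 0)*0 = 13
P(hit 16) = (13 - 0)/(16 - 0) = 13/16 = 0.8125

0.8125


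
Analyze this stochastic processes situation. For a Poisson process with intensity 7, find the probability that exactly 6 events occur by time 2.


P(N(t)=k) = (lambda*t)^k * exp(-lambda*t) / k!
lambda*t = 14
= 14^6 * exp(-14) / 6!
= 7529536 * 8.3153e-07 / 720
= 0.0087

0.0087


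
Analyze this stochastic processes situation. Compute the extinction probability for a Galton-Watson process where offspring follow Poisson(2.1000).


Since mu = 2.1000 > 1, extinction prob q < 1.
Solve s = exp(mu*(s-1)) iteratively.
q = 0.1779

0.1779


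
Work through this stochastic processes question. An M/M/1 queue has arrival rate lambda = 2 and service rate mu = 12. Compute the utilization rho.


rho = lambda/mu
= 2/12
= 0.1667

0.1667


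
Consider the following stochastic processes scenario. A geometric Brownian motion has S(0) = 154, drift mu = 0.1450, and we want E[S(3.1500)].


E[S(t)] = S(0) * exp(mu * t)
= 154 * exp(0.1450 * 3.1500)
= 154 * 1.5789
= 243.1559

243.1559


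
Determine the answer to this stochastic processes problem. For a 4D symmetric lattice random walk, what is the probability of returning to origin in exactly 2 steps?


P(return in 2 steps) = P(reverse first step) = 1/(2d)
= 1/8
= 0.1250

0.1250


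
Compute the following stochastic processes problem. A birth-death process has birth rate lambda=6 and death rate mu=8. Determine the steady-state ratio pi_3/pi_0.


For birth-death process, pi_n/pi_0 = (lambda/mu)^n
= (6/8)^3
= 0.4219

0.4219


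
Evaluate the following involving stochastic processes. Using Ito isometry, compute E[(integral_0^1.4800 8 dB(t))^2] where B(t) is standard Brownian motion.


By Ito isometry: E[(int f dB)^2] = int f^2 dt
= 8^2 * 1.4800
= 64 * 1.4800 = 94.7200

94.7200


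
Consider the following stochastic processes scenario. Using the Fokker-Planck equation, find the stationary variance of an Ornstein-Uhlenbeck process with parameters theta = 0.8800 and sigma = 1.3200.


Stationary variance = sigma^2 / (2*theta)
= 1.3200^2 / (2*0.8800)
= 1.7424 / 1.7600
= 0.9900

0.9900


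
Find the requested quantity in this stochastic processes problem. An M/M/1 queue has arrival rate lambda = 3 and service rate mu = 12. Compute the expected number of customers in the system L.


rho = 3/12 = 0.2500
L = rho/(1-rho)
= 0.2500/0.7500
= 0.3333

0.3333


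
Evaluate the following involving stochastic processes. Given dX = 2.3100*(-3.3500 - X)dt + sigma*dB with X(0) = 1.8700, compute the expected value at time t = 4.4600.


E[X(t)] = mu + (X(0) - mu)*exp(-theta*t)
= -3.3500 + (1.8700 - -3.3500)*exp(-2.3100*4.4600)
= -3.3500 + 5.2200 * 3.3546e-05
= -3.3498

-3.3498


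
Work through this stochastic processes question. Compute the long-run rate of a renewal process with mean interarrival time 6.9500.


Long-run renewal rate = 1/E(X)
= 1/6.9500
= 0.1439

0.1439


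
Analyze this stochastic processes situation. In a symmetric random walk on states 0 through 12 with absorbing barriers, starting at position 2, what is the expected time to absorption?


For symmetric RW on 0,...,N with absorbing barriers, E(i) = i*(N-i)
E(2) = 2 * 10 = 20

20


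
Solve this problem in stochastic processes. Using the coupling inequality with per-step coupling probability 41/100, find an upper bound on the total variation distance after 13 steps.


TV distance bound <= (1-delta)^n
= (1 - 0.4100)^13
= 0.5900^13
= 0.0010

0.0010


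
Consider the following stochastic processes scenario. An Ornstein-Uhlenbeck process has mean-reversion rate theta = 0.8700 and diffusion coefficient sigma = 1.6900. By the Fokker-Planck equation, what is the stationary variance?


Stationary variance = sigma^2 / (2*theta)
= 1.6900^2 / (2*0.8700)
= 2.8561 / 1.7400
= 1.6414

1.6414


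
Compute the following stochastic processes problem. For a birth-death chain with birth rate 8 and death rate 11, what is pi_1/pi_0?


For birth-death process, pi_n/pi_0 = (lambda/mu)^n
= (8/11)^1
= 0.7273

0.7273


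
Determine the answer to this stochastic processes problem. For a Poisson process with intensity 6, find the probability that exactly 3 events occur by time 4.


P(N(t)=k) = (lambda*t)^k * exp(-lambda*t) / k!
lambda*t = 24
= 24^3 * exp(-24) / 3!
= 13824 * 3.7751e-11 / 6
= 8.6979e-08

8.6979e-08


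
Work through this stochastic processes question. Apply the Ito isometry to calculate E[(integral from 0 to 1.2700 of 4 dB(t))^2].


By Ito isometry: E[(int f dB)^2] = int f^2 dt
= 4^2 * 1.2700
= 16 * 1.2700 = 20.3200

20.3200


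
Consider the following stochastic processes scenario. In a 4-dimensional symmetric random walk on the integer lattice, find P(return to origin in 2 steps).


P(return in 2 steps) = P(reverse first step) = 1/(2d)
= 1/8
= 0.1250

0.1250


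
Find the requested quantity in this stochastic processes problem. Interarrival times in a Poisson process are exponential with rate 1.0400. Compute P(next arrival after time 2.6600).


P(X > t) = exp(-lambda * t)
= exp(-1.0400 * 2.6600)
= exp(-2.7664) = 0.0629

0.0629


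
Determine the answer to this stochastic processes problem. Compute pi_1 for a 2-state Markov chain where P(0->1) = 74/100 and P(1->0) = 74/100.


Stationary distribution: pi_0 = p10/(p01+p10), pi_1 = p01/(p01+p10)
p01 = 0.7400, p10 = 0.7400
pi_1 = 0.5000

0.5000


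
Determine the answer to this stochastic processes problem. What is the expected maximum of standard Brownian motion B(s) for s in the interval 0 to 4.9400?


E(max B(s)) = sqrt(2t/pi)
= sqrt(2*4.9400/pi)
= sqrt(3.1449)
= 1.7734

1.7734


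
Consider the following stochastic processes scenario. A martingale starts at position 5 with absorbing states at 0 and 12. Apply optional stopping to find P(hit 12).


By optional stopping theorem: E(M at tau) = M(0) = 5
P(hit 12)*12 + P(hit 0)*0 = 5
P(hit 12) = (5 - 0)/(12 - 0) = 5/12 = 0.4167

0.4167


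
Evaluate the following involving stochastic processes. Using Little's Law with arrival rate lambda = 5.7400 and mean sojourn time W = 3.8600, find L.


Little's Law: L = lambda * W
= 5.7400 * 3.8600
= 22.1564

22.1564


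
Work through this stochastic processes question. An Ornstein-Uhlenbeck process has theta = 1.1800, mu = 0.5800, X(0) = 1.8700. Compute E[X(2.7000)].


E[X(t)] = mu + (X(0) - mu)*exp(-theta*t)
= 0.5800 + (1.8700 - 0.5800)*exp(-1.1800*2.7000)
= 0.5800 + 1.2900 * 0.0413
= 0.6333

0.6333


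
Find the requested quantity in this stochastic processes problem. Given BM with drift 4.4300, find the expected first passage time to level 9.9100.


Expected first passage time = a/mu
= 9.9100/4.4300
= 2.2370

2.2370


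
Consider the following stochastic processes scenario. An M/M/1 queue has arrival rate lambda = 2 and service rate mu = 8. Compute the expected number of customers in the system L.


rho = 2/8 = 0.2500
L = rho/(1-rho)
= 0.2500/0.7500
= 0.3333

0.3333


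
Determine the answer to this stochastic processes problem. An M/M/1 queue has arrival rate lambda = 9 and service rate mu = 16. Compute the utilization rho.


rho = lambda/mu
= 9/16
= 0.5625

0.5625


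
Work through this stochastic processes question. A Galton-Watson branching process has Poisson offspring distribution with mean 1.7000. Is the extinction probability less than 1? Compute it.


Since mu = 1.7000 > 1, extinction prob q < 1.
Solve s = exp(mu*(s-1)) iteratively.
q = 0.3088

0.3088


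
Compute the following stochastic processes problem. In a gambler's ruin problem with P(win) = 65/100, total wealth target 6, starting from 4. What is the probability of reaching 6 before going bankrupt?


Gambler's ruin formula:
r = q/p = 0.3500/0.6500 = 0.5385
P(win) = (1 - r^i)/(1 - r^N)
= (1 - 0.5385^4)/(1 - 0.5385^6)
= 0.9388

0.9388


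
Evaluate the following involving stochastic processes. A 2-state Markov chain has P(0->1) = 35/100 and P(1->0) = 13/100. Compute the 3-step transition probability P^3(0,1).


Computing P^3 by matrix multiplication.
P = [[0.6500, 0.3500], [0.1300, 0.8700]]
After raising P to the power 3:
P^3(0,1) = 0.6266

0.6266


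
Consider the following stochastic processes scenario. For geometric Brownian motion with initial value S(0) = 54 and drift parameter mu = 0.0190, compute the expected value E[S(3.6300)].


E[S(t)] = S(0) * exp(mu * t)
= 54 * exp(0.0190 * 3.6300)
= 54 * 1.0714
= 57.8558

57.8558


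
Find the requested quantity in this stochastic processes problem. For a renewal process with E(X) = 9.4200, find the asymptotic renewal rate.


Long-run renewal rate = 1/E(X)
= 1/9.4200
= 0.1062

0.1062


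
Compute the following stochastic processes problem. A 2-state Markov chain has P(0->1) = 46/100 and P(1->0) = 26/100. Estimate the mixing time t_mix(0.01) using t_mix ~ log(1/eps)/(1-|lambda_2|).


lambda_2 = |1 - p01 - p10| = |1 - 0.4600 - 0.2600| = 0.2800
t_mix ~ log(1/eps)/(1 - |lambda_2|)
= log(100)/(1 - 0.2800) = 4.6052/0.7200
= 6.3961

6.3961


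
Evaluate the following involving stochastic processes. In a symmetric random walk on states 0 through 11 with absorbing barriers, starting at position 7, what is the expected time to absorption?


For symmetric RW on 0,...,N with absorbing barriers, E(i) = i*(N-i)
E(7) = 7 * 4 = 28

28


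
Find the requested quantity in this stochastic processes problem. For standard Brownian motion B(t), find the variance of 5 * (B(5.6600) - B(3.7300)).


Var(alpha*(B(t)-B(s))) = alpha^2 * (t-s)
= 5^2 * (5.6600 - 3.7300)
= 25 * 1.9300
= 48.2500

48.2500


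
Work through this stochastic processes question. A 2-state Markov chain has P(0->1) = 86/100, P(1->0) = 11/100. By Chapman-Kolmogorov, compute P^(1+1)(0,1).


P^2 = P^1 * P^1
Computing via matrix multiplication of the transition matrix.
Entry (0,1) of P^2 = 0.8858

0.8858


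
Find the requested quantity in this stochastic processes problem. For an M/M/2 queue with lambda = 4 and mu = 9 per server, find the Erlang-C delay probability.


a = lambda/mu = 0.4444
rho = a/c = 0.2222
Erlang-C formula applied:
C(c,a) = 0.0808

0.0808


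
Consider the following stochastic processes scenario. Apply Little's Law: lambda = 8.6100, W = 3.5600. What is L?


Little's Law: L = lambda * W
= 8.6100 * 3.5600
= 30.6516

30.6516


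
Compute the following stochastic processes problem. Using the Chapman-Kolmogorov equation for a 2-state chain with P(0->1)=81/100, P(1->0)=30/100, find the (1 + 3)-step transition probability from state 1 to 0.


P^4 = P^1 * P^3
Computing via matrix multiplication of the transition matrix.
Entry (1,0) of P^4 = 0.2702

0.2702


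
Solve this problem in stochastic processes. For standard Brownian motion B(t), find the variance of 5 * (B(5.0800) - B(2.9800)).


Var(alpha*(B(t)-B(s))) = alpha^2 * (t-s)
= 5^2 * (5.0800 - 2.9800)
= 25 * 2.1000
= 52.5000

52.5000


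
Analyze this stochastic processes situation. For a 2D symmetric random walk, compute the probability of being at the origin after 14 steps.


P = C(14,7)^2 / 4^14
= 3432^2 / 268435456
= 11778624 / 268435456
= 0.0439

0.0439


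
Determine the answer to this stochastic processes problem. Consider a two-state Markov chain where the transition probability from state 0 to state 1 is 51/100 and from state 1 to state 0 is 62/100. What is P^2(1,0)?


Computing P^2 by matrix multiplication.
P = [[0.4900, 0.5100], [0.6200, 0.3800]]
After raising P to the power 2:
P^2(1,0) = 0.5394

0.5394


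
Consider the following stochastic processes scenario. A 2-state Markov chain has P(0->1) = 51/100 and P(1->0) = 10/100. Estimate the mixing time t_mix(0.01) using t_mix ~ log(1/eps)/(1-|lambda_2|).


lambda_2 = |1 - p01 - p10| = |1 - 0.5100 - 0.1000| = 0.3900
t_mix ~ log(1/eps)/(1 - |lambda_2|)
= log(100)/(1 - 0.3900) = 4.6052/0.6100
= 7.5495

7.5495


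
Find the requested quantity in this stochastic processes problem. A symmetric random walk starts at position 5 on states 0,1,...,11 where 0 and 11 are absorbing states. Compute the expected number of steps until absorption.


For symmetric RW on 0,...,N with absorbing barriers, E(i) = i*(N-i)
E(5) = 5 * 6 = 30

30


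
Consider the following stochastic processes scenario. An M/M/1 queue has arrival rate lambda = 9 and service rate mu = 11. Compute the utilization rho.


rho = lambda/mu
= 9/11
= 0.8182

0.8182


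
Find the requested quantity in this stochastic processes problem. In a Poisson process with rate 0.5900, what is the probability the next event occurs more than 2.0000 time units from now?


P(X > t) = exp(-lambda * t)
= exp(-0.5900 * 2.0000)
= exp(-1.1800) = 0.3073

0.3073


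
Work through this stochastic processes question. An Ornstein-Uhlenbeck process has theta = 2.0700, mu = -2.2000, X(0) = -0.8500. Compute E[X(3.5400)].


E[X(t)] = mu + (X(0) - mu)*exp(-theta*t)
= -2.2000 + (-0.8500 - -2.2000)*exp(-2.0700*3.5400)
= -2.2000 + 1.3500 * 6.5702e-04
= -2.1991

-2.1991


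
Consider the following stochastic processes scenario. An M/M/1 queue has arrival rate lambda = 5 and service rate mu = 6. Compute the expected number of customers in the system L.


rho = 5/6 = 0.8333
L = rho/(1-rho)
= 0.8333/0.1667
= 5.0000

5.0000


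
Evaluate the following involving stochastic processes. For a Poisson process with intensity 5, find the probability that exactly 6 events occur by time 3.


P(N(t)=k) = (lambda*t)^k * exp(-lambda*t) / k!
lambda*t = 15
= 15^6 * exp(-15) / 6!
= 11390625 * 3.0590e-07 / 720
= 0.0048

0.0048


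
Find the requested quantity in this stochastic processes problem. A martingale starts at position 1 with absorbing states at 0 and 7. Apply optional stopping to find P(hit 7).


By optional stopping theorem: E(M at tau) = M(0) = 1
P(hit 7)*7 + P(hit 0)*0 = 1
P(hit 7) = (1 - 0)/(7 - 0) = 1/7 = 0.1429

0.1429


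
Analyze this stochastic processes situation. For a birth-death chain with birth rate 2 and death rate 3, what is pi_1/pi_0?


For birth-death process, pi_n/pi_0 = (lambda/mu)^n
= (2/3)^1
= 0.6667

0.6667


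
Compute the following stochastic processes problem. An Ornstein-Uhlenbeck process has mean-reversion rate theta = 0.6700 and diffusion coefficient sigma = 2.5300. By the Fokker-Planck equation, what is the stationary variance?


Stationary variance = sigma^2 / (2*theta)
= 2.5300^2 / (2*0.6700)
= 6.4009 / 1.3400
= 4.7768

4.7768


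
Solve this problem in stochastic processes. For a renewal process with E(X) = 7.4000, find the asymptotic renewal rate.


Long-run renewal rate = 1/E(X)
= 1/7.4000
= 0.1351

0.1351


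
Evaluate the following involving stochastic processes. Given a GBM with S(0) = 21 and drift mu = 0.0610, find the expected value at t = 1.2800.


E[S(t)] = S(0) * exp(mu * t)
= 21 * exp(0.0610 * 1.2800)
= 21 * 1.0812
= 22.7054

22.7054


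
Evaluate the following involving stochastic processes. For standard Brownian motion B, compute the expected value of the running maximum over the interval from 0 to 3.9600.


E(max B(s)) = sqrt(2t/pi)
= sqrt(2*3.9600/pi)
= sqrt(2.5210)
= 1.5878

1.5878


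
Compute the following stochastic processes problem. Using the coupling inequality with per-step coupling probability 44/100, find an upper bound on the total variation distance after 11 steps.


TV distance bound <= (1-delta)^n
= (1 - 0.4400)^11
= 0.5600^11
= 0.0017

0.0017


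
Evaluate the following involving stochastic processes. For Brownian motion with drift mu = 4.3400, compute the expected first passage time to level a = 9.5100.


Expected first passage time = a/mu
= 9.5100/4.3400
= 2.1912

2.1912


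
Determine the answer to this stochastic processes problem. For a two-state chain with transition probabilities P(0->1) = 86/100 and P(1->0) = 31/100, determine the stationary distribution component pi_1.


Stationary distribution: pi_0 = p10/(p01+p10), pi_1 = p01/(p01+p10)
p01 = 0.8600, p10 = 0.3100
pi_1 = 0.7350

0.7350


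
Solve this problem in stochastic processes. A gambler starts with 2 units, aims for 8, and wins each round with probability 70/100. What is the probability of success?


Gambler's ruin formula:
r = q/p = 0.3000/0.7000 = 0.4286
P(win) = (1 - r^i)/(1 - r^N)
= (1 - 0.4286^2)/(1 - 0.4286^8)
= 0.8173

0.8173


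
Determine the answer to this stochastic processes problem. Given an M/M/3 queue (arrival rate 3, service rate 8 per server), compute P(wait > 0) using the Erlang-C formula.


a = lambda/mu = 0.3750
rho = a/c = 0.1250
Erlang-C formula applied:
C(c,a) = 0.0069

0.0069


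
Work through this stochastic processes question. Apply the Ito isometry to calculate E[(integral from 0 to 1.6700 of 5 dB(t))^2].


By Ito isometry: E[(int f dB)^2] = int f^2 dt
= 5^2 * 1.6700
= 25 * 1.6700 = 41.7500

41.7500


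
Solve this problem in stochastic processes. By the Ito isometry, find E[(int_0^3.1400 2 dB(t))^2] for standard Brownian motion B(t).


By Ito isometry: E[(int f dB)^2] = int f^2 dt
= 2^2 * 3.1400
= 4 * 3.1400 = 12.5600

12.5600


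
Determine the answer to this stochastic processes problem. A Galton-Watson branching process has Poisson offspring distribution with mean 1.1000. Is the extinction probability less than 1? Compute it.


Since mu = 1.1000 > 1, extinction prob q < 1.
Solve s = exp(mu*(s-1)) iteratively.
q = 0.8239

0.8239


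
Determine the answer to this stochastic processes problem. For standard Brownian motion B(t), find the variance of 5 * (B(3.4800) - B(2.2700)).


Var(alpha*(B(t)-B(s))) = alpha^2 * (t-s)
= 5^2 * (3.4800 - 2.2700)
= 25 * 1.2100
= 30.2500

30.2500


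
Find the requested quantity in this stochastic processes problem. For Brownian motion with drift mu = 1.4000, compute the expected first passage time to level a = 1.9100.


Expected first passage time = a/mu
= 1.9100/1.4000
= 1.3643

1.3643


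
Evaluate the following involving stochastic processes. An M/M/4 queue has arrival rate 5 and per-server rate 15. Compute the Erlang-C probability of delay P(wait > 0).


a = lambda/mu = 0.3333
rho = a/c = 0.0833
Erlang-C formula applied:
C(c,a) = 4.0209e-04

4.0209e-04


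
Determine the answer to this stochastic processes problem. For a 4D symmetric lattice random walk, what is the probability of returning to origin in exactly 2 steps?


P(return in 2 steps) = P(reverse first step) = 1/(2d)
= 1/8
= 0.1250

0.1250


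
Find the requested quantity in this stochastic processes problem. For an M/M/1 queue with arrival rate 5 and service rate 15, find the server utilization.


rho = lambda/mu
= 5/15
= 0.3333

0.3333


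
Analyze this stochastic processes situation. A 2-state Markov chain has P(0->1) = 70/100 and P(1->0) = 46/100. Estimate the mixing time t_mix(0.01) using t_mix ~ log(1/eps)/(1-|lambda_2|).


lambda_2 = |1 - p01 - p10| = |1 - 0.7000 - 0.4600| = 0.1600
t_mix ~ log(1/eps)/(1 - |lambda_2|)
= log(100)/(1 - 0.1600) = 4.6052/0.8400
= 5.4823

5.4823


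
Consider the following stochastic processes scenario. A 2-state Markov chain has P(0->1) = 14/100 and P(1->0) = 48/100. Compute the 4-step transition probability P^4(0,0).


Computing P^4 by matrix multiplication.
P = [[0.8600, 0.1400], [0.4800, 0.5200]]
After raising P to the power 4:
P^4(0,0) = 0.7789

0.7789


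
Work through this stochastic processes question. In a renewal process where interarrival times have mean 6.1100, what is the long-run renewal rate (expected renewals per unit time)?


Long-run renewal rate = 1/E(X)
= 1/6.1100
= 0.1637

0.1637


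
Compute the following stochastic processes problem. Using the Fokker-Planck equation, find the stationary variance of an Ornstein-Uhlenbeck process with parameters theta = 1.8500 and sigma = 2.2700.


Stationary variance = sigma^2 / (2*theta)
= 2.2700^2 / (2*1.8500)
= 5.1529 / 3.7000
= 1.3927

1.3927


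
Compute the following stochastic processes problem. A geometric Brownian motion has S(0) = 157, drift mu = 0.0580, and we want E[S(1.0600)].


E[S(t)] = S(0) * exp(mu * t)
= 157 * exp(0.0580 * 1.0600)
= 157 * 1.0634
= 166.9552

166.9552


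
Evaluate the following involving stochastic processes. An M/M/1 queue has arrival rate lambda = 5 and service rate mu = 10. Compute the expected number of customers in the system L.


rho = 5/10 = 0.5000
L = rho/(1-rho)
= 0.5000/0.5000
= 1.0000

1.0000


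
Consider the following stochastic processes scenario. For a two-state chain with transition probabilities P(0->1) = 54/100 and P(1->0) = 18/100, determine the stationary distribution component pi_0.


Stationary distribution: pi_0 = p10/(p01+p10), pi_1 = p01/(p01+p10)
p01 = 0.5400, p10 = 0.1800
pi_0 = 0.2500

0.2500


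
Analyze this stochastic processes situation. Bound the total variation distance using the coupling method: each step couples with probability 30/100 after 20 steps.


TV distance bound <= (1-delta)^n
= (1 - 0.3000)^20
= 0.7000^20
= 7.9792e-04

7.9792e-04


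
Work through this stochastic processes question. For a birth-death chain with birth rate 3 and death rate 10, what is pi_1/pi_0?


For birth-death process, pi_n/pi_0 = (lambda/mu)^n
= (3/10)^1
= 0.3000

0.3000


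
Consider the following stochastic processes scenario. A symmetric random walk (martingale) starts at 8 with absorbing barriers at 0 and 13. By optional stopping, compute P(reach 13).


By optional stopping theorem: E(M at tau) = M(0) = 8
P(hit 13)*13 + P(hit 0)*0 = 8
P(hit 13) = (8 - 0)/(13 - 0) = 8/13 = 0.6154

0.6154


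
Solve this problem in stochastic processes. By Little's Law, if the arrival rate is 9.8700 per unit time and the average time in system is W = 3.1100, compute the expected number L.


Little's Law: L = lambda * W
= 9.8700 * 3.1100
= 30.6957

30.6957


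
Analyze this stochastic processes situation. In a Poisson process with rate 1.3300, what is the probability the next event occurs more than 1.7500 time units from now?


P(X > t) = exp(-lambda * t)
= exp(-1.3300 * 1.7500)
= exp(-2.3275) = 0.0975

0.0975


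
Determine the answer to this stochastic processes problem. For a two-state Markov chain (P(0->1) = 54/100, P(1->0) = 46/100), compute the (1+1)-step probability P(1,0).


P^2 = P^1 * P^1
Computing via matrix multiplication of the transition matrix.
Entry (1,0) of P^2 = 0.4600

0.4600


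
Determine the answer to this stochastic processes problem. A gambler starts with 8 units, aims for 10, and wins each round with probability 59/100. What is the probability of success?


Gambler's ruin formula:
r = q/p = 0.4100/0.5900 = 0.6949
P(win) = (1 - r^i)/(1 - r^N)
= (1 - 0.6949^8)/(1 - 0.6949^10)
= 0.9711

0.9711


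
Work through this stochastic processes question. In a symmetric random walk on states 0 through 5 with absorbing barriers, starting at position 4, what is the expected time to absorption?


For symmetric RW on 0,...,N with absorbing barriers, E(i) = i*(N-i)
E(4) = 4 * 1 = 4

4


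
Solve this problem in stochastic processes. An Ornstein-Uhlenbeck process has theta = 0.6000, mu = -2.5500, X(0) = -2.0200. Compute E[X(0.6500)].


E[X(t)] = mu + (X(0) - mu)*exp(-theta*t)
= -2.5500 + (-2.0200 - -2.5500)*exp(-0.6000*0.6500)
= -2.5500 + 0.5300 * 0.6771
= -2.1912

-2.1912


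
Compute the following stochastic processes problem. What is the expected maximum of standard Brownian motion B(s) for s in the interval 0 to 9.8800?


E(max B(s)) = sqrt(2t/pi)
= sqrt(2*9.8800/pi)
= sqrt(6.2898)
= 2.5079

2.5079


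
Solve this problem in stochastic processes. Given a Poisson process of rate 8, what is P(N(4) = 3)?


P(N(t)=k) = (lambda*t)^k * exp(-lambda*t) / k!
lambda*t = 32
= 32^3 * exp(-32) / 3!
= 32768 * 1.2664e-14 / 6
= 6.9163e-11

6.9163e-11


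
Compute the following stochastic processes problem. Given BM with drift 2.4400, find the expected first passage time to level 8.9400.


Expected first passage time = a/mu
= 8.9400/2.4400
= 3.6639

3.6639


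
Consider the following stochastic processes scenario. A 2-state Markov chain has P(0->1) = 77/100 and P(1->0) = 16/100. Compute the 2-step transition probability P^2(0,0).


Computing P^2 by matrix multiplication.
P = [[0.2300, 0.7700], [0.1600, 0.8400]]
After raising P to the power 2:
P^2(0,0) = 0.1761

0.1761


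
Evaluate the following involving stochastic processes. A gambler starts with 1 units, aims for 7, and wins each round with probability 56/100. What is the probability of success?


Gambler's ruin formula:
r = q/p = 0.4400/0.5600 = 0.7857
P(win) = (1 - r^i)/(1 - r^N)
= (1 - 0.7857^1)/(1 - 0.7857^7)
= 0.2629

0.2629


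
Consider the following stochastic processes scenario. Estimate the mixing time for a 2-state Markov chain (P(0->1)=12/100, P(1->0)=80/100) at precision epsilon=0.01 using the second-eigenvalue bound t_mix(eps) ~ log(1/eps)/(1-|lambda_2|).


lambda_2 = |1 - p01 - p10| = |1 - 0.1200 - 0.8000| = 0.0800
t_mix ~ log(1/eps)/(1 - |lambda_2|)
= log(100)/(1 - 0.0800) = 4.6052/0.9200
= 5.0056

5.0056


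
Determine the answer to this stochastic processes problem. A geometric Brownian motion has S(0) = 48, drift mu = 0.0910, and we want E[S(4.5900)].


E[S(t)] = S(0) * exp(mu * t)
= 48 * exp(0.0910 * 4.5900)
= 48 * 1.5184
= 72.8856

72.8856


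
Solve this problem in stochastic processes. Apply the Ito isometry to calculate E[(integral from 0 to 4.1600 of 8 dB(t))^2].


By Ito isometry: E[(int f dB)^2] = int f^2 dt
= 8^2 * 4.1600
= 64 * 4.1600 = 266.2400

266.2400


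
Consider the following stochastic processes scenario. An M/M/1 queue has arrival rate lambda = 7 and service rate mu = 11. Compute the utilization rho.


rho = lambda/mu
= 7/11
= 0.6364

0.6364


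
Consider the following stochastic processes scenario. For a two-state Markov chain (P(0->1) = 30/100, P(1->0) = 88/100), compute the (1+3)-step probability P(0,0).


P^4 = P^1 * P^3
Computing via matrix multiplication of the transition matrix.
Entry (0,0) of P^4 = 0.7460

0.7460


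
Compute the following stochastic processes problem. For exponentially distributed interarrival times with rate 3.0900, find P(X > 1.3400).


P(X > t) = exp(-lambda * t)
= exp(-3.0900 * 1.3400)
= exp(-4.1406) = 0.0159

0.0159


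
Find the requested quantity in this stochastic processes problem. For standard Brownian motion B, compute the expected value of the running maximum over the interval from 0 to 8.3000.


E(max B(s)) = sqrt(2t/pi)
= sqrt(2*8.3000/pi)
= sqrt(5.2839)
= 2.2987

2.2987


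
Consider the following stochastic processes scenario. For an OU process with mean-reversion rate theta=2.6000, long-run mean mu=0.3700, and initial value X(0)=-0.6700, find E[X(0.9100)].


E[X(t)] = mu + (X(0) - mu)*exp(-theta*t)
= 0.3700 + (-0.6700 - 0.3700)*exp(-2.6000*0.9100)
= 0.3700 + -1.0400 * 0.0939
= 0.2724

0.2724


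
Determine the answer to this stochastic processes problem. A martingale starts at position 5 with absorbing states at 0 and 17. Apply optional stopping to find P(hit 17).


By optional stopping theorem: E(M at tau) = M(0) = 5
P(hit 17)*17 + P(hit 0)*0 = 5
P(hit 17) = (5 - 0)/(17 - 0) = 5/17 = 0.2941

0.2941


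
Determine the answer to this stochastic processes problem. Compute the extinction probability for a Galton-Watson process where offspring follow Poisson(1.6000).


Since mu = 1.6000 > 1, extinction prob q < 1.
Solve s = exp(mu*(s-1)) iteratively.
q = 0.3580

0.3580


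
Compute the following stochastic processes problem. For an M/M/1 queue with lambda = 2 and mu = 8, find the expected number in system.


rho = 2/8 = 0.2500
L = rho/(1-rho)
= 0.2500/0.7500
= 0.3333

0.3333


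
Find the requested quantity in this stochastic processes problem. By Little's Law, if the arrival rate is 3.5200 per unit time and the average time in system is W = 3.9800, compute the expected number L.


Little's Law: L = lambda * W
= 3.5200 * 3.9800
= 14.0096

14.0096


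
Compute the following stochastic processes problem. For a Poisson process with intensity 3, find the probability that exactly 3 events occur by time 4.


P(N(t)=k) = (lambda*t)^k * exp(-lambda*t) / k!
lambda*t = 12
= 12^3 * exp(-12) / 3!
= 1728 * 6.1442e-06 / 6
= 0.0018

0.0018


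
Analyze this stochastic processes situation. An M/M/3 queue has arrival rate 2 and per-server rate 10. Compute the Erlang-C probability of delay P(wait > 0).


a = lambda/mu = 0.2000
rho = a/c = 0.0667
Erlang-C formula applied:
C(c,a) = 0.0012

0.0012


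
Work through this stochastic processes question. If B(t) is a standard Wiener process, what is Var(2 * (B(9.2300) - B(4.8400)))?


Var(alpha*(B(t)-B(s))) = alpha^2 * (t-s)
= 2^2 * (9.2300 - 4.8400)
= 4 * 4.3900
= 17.5600

17.5600


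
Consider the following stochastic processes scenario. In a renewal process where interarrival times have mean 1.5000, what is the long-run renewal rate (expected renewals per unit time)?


Long-run renewal rate = 1/E(X)
= 1/1.5000
= 0.6667

0.6667


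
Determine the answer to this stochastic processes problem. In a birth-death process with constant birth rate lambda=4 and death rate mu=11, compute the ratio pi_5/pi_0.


For birth-death process, pi_n/pi_0 = (lambda/mu)^n
= (4/11)^5
= 0.0064

0.0064


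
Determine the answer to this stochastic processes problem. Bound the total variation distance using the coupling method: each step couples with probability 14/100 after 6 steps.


TV distance bound <= (1-delta)^n
= (1 - 0.1400)^6
= 0.8600^6
= 0.4046

0.4046


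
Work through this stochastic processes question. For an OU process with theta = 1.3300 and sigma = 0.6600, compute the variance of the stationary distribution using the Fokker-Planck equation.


Stationary variance = sigma^2 / (2*theta)
= 0.6600^2 / (2*1.3300)
= 0.4356 / 2.6600
= 0.1638

0.1638


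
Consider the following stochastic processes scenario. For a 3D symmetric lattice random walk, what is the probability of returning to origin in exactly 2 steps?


P(return in 2 steps) = P(reverse first step) = 1/(2d)
= 1/6
= 0.1667

0.1667


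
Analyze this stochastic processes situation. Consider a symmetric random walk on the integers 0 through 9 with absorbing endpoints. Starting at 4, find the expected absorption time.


For symmetric RW on 0,...,N with absorbing barriers, E(i) = i*(N-i)
E(4) = 4 * 5 = 20

20


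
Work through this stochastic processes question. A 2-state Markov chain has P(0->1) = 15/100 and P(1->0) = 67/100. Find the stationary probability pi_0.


Stationary distribution: pi_0 = p10/(p01+p10), pi_1 = p01/(p01+p10)
p01 = 0.1500, p10 = 0.6700
pi_0 = 0.8171

0.8171


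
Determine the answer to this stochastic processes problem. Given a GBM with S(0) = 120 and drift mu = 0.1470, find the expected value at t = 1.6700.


E[S(t)] = S(0) * exp(mu * t)
= 120 * exp(0.1470 * 1.6700)
= 120 * 1.2782
= 153.3897

153.3897


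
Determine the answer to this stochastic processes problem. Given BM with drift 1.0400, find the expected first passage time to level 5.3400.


Expected first passage time = a/mu
= 5.3400/1.0400
= 5.1346

5.1346


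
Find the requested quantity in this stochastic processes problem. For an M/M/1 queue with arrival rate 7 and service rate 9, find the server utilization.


rho = lambda/mu
= 7/9
= 0.7778

0.7778


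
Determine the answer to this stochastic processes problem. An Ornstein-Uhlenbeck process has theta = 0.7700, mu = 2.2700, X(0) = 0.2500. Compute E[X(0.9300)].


E[X(t)] = mu + (X(0) - mu)*exp(-theta*t)
= 2.2700 + (0.2500 - 2.2700)*exp(-0.7700*0.9300)
= 2.2700 + -2.0200 * 0.4887
= 1.2829

1.2829


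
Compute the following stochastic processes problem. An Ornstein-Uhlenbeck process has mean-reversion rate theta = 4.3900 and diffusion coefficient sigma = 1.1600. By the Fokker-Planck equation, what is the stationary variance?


Stationary variance = sigma^2 / (2*theta)
= 1.1600^2 / (2*4.3900)
= 1.3456 / 8.7800
= 0.1533

0.1533


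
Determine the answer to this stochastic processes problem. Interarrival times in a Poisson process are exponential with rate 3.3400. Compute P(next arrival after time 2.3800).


P(X > t) = exp(-lambda * t)
= exp(-3.3400 * 2.3800)
= exp(-7.9492) = 3.5294e-04

3.5294e-04


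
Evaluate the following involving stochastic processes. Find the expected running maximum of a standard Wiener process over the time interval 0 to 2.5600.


E(max B(s)) = sqrt(2t/pi)
= sqrt(2*2.5600/pi)
= sqrt(1.6297)
= 1.2766

1.2766


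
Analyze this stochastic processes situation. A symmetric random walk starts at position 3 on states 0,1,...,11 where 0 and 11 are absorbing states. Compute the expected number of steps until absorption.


For symmetric RW on 0,...,N with absorbing barriers, E(i) = i*(N-i)
E(3) = 3 * 8 = 24

24


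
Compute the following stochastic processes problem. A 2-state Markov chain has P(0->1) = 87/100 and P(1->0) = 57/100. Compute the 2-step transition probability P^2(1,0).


Computing P^2 by matrix multiplication.
P = [[0.1300, 0.8700], [0.5700, 0.4300]]
After raising P to the power 2:
P^2(1,0) = 0.3192

0.3192


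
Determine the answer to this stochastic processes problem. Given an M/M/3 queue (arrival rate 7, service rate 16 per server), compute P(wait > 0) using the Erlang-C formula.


a = lambda/mu = 0.4375
rho = a/c = 0.1458
Erlang-C formula applied:
C(c,a) = 0.0105

0.0105


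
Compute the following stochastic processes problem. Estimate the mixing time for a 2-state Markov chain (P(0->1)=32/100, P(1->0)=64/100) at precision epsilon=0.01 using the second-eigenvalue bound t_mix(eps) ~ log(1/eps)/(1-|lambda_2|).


lambda_2 = |1 - p01 - p10| = |1 - 0.3200 - 0.6400| = 0.0400
t_mix ~ log(1/eps)/(1 - |lambda_2|)
= log(100)/(1 - 0.0400) = 4.6052/0.9600
= 4.7971

4.7971


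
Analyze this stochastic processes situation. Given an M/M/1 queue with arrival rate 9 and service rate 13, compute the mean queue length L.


rho = 9/13 = 0.6923
L = rho/(1-rho)
= 0.6923/0.3077
= 2.2500

2.2500


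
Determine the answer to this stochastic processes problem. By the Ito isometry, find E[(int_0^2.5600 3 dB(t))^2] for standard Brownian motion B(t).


By Ito isometry: E[(int f dB)^2] = int f^2 dt
= 3^2 * 2.5600
= 9 * 2.5600 = 23.0400

23.0400


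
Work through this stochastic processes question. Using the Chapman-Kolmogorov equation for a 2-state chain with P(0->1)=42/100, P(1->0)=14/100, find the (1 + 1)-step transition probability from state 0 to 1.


P^2 = P^1 * P^1
Computing via matrix multiplication of the transition matrix.
Entry (0,1) of P^2 = 0.6048

0.6048


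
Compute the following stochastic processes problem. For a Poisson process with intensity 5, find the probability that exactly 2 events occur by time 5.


P(N(t)=k) = (lambda*t)^k * exp(-lambda*t) / k!
lambda*t = 25
= 25^2 * exp(-25) / 2!
= 625 * 1.3888e-11 / 2
= 4.3400e-09

4.3400e-09


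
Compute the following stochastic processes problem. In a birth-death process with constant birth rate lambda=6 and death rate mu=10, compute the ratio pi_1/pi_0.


For birth-death process, pi_n/pi_0 = (lambda/mu)^n
= (6/10)^1
= 0.6000

0.6000


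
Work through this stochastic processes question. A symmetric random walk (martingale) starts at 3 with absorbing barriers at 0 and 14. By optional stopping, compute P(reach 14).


By optional stopping theorem: E(M at tau) = M(0) = 3
P(hit 14)*14 + P(hit 0)*0 = 3
P(hit 14) = (3 - 0)/(14 - 0) = 3/14 = 0.2143

0.2143


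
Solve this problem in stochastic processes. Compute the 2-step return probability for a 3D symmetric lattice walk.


P(return in 2 steps) = P(reverse first step) = 1/(2d)
= 1/6
= 0.1667

0.1667


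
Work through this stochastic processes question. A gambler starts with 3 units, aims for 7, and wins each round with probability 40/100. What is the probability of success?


Gambler's ruin formula:
r = q/p = 0.6000/0.4000 = 1.5000
P(win) = (1 - r^i)/(1 - r^N)
= (1 - 1.5000^3)/(1 - 1.5000^7)
= 0.1476

0.1476


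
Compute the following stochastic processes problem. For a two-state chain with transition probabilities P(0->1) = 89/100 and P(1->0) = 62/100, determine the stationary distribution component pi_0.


Stationary distribution: pi_0 = p10/(p01+p10), pi_1 = p01/(p01+p10)
p01 = 0.8900, p10 = 0.6200
pi_0 = 0.4106

0.4106
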